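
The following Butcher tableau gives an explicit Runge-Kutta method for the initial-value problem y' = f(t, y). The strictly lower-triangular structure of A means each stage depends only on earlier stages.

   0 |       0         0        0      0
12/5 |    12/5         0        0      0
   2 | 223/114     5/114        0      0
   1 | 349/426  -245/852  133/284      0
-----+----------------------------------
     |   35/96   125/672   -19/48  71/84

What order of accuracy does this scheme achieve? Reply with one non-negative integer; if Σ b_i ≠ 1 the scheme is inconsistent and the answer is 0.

b = (35/96, 125/672, -19/48, 71/84)
c = (0, 12/5, 2, 1)
Ac = (0, 0, 2/19, 35/142)
Σ b_i: 35/96·1 + 125/672·1 + (-19/48)·1 + 71/84·1 = 1 ✓
b·c: 125/672·12/5 + (-19/48)·2 + 71/84·1 = 1/2 ✓
b·c²: 125/672·144/25 + (-19/48)·4 + 71/84·1 = 1/3 ✓
b·Ac: (-19/48)·2/19 + 71/84·35/142 = 1/6 ✓
b·c³: 125/672·1728/125 + (-19/48)·8 + 71/84·1 = 1/4 ✓
b·(c∘Ac): (-19/48)·4/19 + 71/84·35/142 = 1/8 ✓
b·Ac²: (-19/48)·24/95 + 71/84·77/355 = 1/12 ✓
b·A²c: 71/84·7/142 = 1/24 ✓; 4 stages ⇒ order 4.

4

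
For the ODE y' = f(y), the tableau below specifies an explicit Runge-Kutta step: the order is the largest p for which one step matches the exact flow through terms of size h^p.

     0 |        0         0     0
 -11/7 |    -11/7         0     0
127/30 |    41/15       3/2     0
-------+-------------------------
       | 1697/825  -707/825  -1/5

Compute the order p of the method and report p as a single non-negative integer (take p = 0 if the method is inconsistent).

b = (1697/825, -707/825, -1/5)
c = (0, -11/7, 127/30)
Ac = (0, 0, -33/14)
Σ b_i: 1697/825·1 + (-707/825)·1 + (-1/5)·1 = 1 ✓
b·c: (-707/825)·(-11/7) + (-1/5)·127/30 = 1/2 ✓
b·c²: (-707/825)·121/49 + (-1/5)·16129/900 = -179563/31500 ≠ 1/3 ⇒ order 2.
b·Ac: (-1/5)·(-33/14) = 33/70 ≠ 1/6

2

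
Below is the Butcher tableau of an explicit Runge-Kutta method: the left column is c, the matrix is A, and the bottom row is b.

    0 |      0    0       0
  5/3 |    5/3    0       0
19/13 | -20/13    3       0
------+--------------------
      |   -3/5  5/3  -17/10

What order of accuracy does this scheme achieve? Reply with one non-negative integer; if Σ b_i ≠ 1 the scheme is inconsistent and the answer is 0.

0

b = (-3/5, 5/3, -17/10)
c = (0, 5/3, 19/13)
Ac = (0, 0, 5)
Σ b_i: (-3/5)·1 + 5/3·1 + (-17/10)·1 = -19/30 ≠ 1 ⇒ order 0.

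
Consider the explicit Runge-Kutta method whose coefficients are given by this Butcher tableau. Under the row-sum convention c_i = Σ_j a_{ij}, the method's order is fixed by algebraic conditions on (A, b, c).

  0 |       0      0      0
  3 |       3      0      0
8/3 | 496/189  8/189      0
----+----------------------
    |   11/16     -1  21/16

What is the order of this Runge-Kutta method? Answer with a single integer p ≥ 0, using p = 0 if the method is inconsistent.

b = (11/16, -1, 21/16)
c = (0, 3, 8/3)
Ac = (0, 0, 8/63)
Σ b_i: 11/16·1 + (-1)·1 + 21/16·1 = 1 ✓
b·c: (-1)·3 + 21/16·8/3 = 1/2 ✓
b·c²: (-1)·9 + 21/16·64/9 = 1/3 ✓
b·Ac: 21/16·8/63 = 1/6 ✓; 3 stages ⇒ order 3.

3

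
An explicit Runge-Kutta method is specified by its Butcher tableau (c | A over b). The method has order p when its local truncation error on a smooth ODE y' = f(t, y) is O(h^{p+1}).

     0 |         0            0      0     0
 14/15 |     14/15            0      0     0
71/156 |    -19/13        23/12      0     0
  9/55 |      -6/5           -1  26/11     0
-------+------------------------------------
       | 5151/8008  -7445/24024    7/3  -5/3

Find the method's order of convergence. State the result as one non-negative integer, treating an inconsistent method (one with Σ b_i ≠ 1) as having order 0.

b = (5151/8008, -7445/24024, 7/3, -5/3)
c = (0, 14/15, 71/156, 9/55)
Ac = (0, 0, 161/90, 47/330)
Σ b_i: 5151/8008·1 + (-7445/24024)·1 + 7/3·1 + (-5/3)·1 = 1 ✓
b·c: (-7445/24024)·14/15 + 7/3·71/156 + (-5/3)·9/55 = 1/2 ✓
b·c²: (-7445/24024)·196/225 + 7/3·5041/24336 + (-5/3)·81/3025 = 7453507/44169840 ≠ 1/3 ⇒ order 2.
b·Ac: 7/3·161/90 + (-5/3)·47/330 = 5846/1485 ≠ 1/6

2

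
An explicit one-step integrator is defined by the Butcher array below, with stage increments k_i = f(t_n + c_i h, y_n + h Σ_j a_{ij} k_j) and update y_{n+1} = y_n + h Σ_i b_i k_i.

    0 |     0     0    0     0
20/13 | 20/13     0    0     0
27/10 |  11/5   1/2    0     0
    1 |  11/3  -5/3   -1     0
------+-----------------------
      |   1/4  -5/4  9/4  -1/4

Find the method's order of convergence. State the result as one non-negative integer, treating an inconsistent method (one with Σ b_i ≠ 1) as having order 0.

1

b = (1/4, -5/4, 9/4, -1/4)
c = (0, 20/13, 27/10, 1)
Ac = (0, 0, 10/13, -2053/390)
Σ b_i: 1/4·1 + (-5/4)·1 + 9/4·1 + (-1/4)·1 = 1 ✓
b·c: (-5/4)·20/13 + 9/4·27/10 + (-1/4)·1 = 2029/520 ≠ 1/2 ⇒ order 1.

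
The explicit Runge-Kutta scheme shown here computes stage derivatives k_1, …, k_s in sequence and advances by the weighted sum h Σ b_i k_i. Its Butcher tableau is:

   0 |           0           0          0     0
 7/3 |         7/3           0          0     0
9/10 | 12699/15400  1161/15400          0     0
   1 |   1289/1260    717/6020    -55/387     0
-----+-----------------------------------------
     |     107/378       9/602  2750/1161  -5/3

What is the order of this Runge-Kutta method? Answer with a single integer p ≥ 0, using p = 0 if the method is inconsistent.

4

b = (107/378, 9/602, 2750/1161, -5/3)
c = (0, 7/3, 9/10, 1)
Ac = (0, 0, 387/2200, 3/20)
Σ b_i: 107/378·1 + 9/602·1 + 2750/1161·1 + (-5/3)·1 = 1 ✓
b·c: 9/602·7/3 + 2750/1161·9/10 + (-5/3)·1 = 1/2 ✓
b·c²: 9/602·49/9 + 2750/1161·81/100 + (-5/3)·1 = 1/3 ✓
b·Ac: 2750/1161·387/2200 + (-5/3)·3/20 = 1/6 ✓
b·c³: 9/602·343/27 + 2750/1161·729/1000 + (-5/3)·1 = 1/4 ✓
b·(c∘Ac): 2750/1161·3483/22000 + (-5/3)·3/20 = 1/8 ✓
b·Ac²: 2750/1161·903/2200 + (-5/3)·8/15 = 1/12 ✓
b·A²c: (-5/3)·(-1/40) = 1/24 ✓; 4 stages ⇒ order 4.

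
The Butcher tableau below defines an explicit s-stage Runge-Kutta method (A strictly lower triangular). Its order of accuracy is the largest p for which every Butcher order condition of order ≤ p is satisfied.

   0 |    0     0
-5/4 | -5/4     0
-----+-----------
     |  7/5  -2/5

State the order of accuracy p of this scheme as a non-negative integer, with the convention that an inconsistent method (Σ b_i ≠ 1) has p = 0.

2

b = (7/5, -2/5)
c = (0, -5/4)
Σ b_i: 7/5·1 + (-2/5)·1 = 1 ✓
b·c: (-2/5)·(-5/4) = 1/2 ✓; 2 stages ⇒ order 2.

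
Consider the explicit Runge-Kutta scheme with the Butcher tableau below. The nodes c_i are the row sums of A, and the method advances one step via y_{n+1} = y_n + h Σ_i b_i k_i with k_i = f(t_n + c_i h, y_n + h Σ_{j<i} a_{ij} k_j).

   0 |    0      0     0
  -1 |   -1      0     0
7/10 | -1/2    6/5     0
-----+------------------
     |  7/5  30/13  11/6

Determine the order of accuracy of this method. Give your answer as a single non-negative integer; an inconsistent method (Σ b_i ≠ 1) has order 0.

0

b = (7/5, 30/13, 11/6)
c = (0, -1, 7/10)
Ac = (0, 0, -6/5)
Σ b_i: 7/5·1 + 30/13·1 + 11/6·1 = 2161/390 ≠ 1 ⇒ order 0.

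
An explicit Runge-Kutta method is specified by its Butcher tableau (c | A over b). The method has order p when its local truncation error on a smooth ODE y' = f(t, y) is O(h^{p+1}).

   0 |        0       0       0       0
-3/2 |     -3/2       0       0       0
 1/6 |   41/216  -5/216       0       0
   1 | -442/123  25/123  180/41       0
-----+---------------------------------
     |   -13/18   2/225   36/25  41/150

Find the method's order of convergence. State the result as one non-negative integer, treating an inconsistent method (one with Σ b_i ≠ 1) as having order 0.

4

b = (-13/18, 2/225, 36/25, 41/150)
c = (0, -3/2, 1/6, 1)
Ac = (0, 0, 5/144, 35/82)
Σ b_i: (-13/18)·1 + 2/225·1 + 36/25·1 + 41/150·1 = 1 ✓
b·c: 2/225·(-3/2) + 36/25·1/6 + 41/150·1 = 1/2 ✓
b·c²: 2/225·9/4 + 36/25·1/36 + 41/150·1 = 1/3 ✓
b·Ac: 36/25·5/144 + 41/150·35/82 = 1/6 ✓
b·c³: 2/225·(-27/8) + 36/25·1/216 + 41/150·1 = 1/4 ✓
b·(c∘Ac): 36/25·5/864 + 41/150·35/82 = 1/8 ✓
b·Ac²: 36/25·(-5/96) + 41/150·95/164 = 1/12 ✓
b·A²c: 41/150·25/164 = 1/24 ✓; 4 stages ⇒ order 4.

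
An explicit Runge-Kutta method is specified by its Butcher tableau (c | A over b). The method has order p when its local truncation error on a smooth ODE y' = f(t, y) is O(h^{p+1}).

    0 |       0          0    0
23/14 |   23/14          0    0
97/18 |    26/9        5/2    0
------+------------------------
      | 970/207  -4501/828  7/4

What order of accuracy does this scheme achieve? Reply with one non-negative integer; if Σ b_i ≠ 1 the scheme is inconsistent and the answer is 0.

b = (970/207, -4501/828, 7/4)
c = (0, 23/14, 97/18)
Ac = (0, 0, 115/28)
Σ b_i: 970/207·1 + (-4501/828)·1 + 7/4·1 = 1 ✓
b·c: (-4501/828)·23/14 + 7/4·97/18 = 1/2 ✓
b·c²: (-4501/828)·529/196 + 7/4·9409/324 = 81985/2268 ≠ 1/3 ⇒ order 2.
b·Ac: 7/4·115/28 = 115/16 ≠ 1/6

2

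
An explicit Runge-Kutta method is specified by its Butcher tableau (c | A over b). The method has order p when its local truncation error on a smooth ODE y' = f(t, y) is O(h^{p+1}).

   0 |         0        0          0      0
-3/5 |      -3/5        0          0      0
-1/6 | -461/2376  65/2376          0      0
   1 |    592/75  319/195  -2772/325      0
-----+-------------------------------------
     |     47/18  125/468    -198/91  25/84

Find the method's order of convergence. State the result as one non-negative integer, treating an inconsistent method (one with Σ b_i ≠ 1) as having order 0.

4

b = (47/18, 125/468, -198/91, 25/84)
c = (0, -3/5, -1/6, 1)
Ac = (0, 0, -13/792, 11/25)
Σ b_i: 47/18·1 + 125/468·1 + (-198/91)·1 + 25/84·1 = 1 ✓
b·c: 125/468·(-3/5) + (-198/91)·(-1/6) + 25/84·1 = 1/2 ✓
b·c²: 125/468·9/25 + (-198/91)·1/36 + 25/84·1 = 1/3 ✓
b·Ac: (-198/91)·(-13/792) + 25/84·11/25 = 1/6 ✓
b·c³: 125/468·(-27/125) + (-198/91)·(-1/216) + 25/84·1 = 1/4 ✓
b·(c∘Ac): (-198/91)·13/4752 + 25/84·11/25 = 1/8 ✓
b·Ac²: (-198/91)·13/1320 + 25/84·44/125 = 1/12 ✓
b·A²c: 25/84·7/50 = 1/24 ✓; 4 stages ⇒ order 4.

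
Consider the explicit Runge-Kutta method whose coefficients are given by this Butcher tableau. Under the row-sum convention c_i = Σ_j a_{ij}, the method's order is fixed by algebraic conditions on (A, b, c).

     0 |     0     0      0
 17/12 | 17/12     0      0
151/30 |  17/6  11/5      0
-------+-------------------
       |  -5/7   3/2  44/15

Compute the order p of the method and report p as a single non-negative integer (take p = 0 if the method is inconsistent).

0

b = (-5/7, 3/2, 44/15)
c = (0, 17/12, 151/30)
Ac = (0, 0, 187/60)
Σ b_i: (-5/7)·1 + 3/2·1 + 44/15·1 = 781/210 ≠ 1 ⇒ order 0.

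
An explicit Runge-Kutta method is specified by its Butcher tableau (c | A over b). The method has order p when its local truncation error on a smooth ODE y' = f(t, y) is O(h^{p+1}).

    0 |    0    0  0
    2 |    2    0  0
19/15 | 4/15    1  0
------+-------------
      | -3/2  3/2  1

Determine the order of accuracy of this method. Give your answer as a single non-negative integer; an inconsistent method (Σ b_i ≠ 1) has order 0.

b = (-3/2, 3/2, 1)
c = (0, 2, 19/15)
Ac = (0, 0, 2)
Σ b_i: (-3/2)·1 + 3/2·1 + 1·1 = 1 ✓
b·c: 3/2·2 + 1·19/15 = 64/15 ≠ 1/2 ⇒ order 1.

1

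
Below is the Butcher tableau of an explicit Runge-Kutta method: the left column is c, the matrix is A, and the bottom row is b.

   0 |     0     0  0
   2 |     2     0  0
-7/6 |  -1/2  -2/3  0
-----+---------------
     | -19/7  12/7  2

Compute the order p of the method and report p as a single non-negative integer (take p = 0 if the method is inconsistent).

b = (-19/7, 12/7, 2)
c = (0, 2, -7/6)
Ac = (0, 0, -4/3)
Σ b_i: (-19/7)·1 + 12/7·1 + 2·1 = 1 ✓
b·c: 12/7·2 + 2·(-7/6) = 23/21 ≠ 1/2 ⇒ order 1.

1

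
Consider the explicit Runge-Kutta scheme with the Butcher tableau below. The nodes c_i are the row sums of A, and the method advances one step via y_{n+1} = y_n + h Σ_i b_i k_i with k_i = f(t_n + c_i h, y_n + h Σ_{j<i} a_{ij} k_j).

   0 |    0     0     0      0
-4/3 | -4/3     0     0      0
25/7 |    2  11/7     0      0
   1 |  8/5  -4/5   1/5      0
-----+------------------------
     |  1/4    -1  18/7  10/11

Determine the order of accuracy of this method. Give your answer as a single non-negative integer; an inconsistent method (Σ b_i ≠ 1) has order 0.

0

b = (1/4, -1, 18/7, 10/11)
c = (0, -4/3, 25/7, 1)
Ac = (0, 0, -44/21, 187/105)
Σ b_i: 1/4·1 + (-1)·1 + 18/7·1 + 10/11·1 = 841/308 ≠ 1 ⇒ order 0.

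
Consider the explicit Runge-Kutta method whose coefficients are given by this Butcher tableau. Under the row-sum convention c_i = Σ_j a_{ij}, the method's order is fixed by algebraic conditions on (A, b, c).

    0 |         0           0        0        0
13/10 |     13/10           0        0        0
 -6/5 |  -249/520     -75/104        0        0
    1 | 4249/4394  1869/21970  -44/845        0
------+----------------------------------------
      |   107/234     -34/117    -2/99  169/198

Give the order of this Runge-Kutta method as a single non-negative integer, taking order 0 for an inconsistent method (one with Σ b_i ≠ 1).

4

b = (107/234, -34/117, -2/99, 169/198)
c = (0, 13/10, -6/5, 1)
Ac = (0, 0, -15/16, 9/52)
Σ b_i: 107/234·1 + (-34/117)·1 + (-2/99)·1 + 169/198·1 = 1 ✓
b·c: (-34/117)·13/10 + (-2/99)·(-6/5) + 169/198·1 = 1/2 ✓
b·c²: (-34/117)·169/100 + (-2/99)·36/25 + 169/198·1 = 1/3 ✓
b·Ac: (-2/99)·(-15/16) + 169/198·9/52 = 1/6 ✓
b·c³: (-34/117)·2197/1000 + (-2/99)·(-216/125) + 169/198·1 = 1/4 ✓
b·(c∘Ac): (-2/99)·9/8 + 169/198·9/52 = 1/8 ✓
b·Ac²: (-2/99)·(-39/32) + 169/198·93/1352 = 1/12 ✓
b·A²c: 169/198·33/676 = 1/24 ✓; 4 stages ⇒ order 4.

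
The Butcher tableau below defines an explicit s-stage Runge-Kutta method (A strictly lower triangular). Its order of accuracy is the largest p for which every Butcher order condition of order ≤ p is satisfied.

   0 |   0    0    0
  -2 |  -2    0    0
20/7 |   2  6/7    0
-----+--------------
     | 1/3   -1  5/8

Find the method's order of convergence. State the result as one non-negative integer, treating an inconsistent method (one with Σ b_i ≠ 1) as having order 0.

0

b = (1/3, -1, 5/8)
c = (0, -2, 20/7)
Ac = (0, 0, -12/7)
Σ b_i: 1/3·1 + (-1)·1 + 5/8·1 = -1/24 ≠ 1 ⇒ order 0.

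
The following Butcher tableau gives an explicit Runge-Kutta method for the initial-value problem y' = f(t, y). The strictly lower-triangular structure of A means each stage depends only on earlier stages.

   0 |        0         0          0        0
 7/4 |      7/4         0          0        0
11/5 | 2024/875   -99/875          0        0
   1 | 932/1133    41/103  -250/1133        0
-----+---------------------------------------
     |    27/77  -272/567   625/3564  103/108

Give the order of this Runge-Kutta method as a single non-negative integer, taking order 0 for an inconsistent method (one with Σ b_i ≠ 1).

b = (27/77, -272/567, 625/3564, 103/108)
c = (0, 7/4, 11/5, 1)
Ac = (0, 0, -99/500, 87/412)
Σ b_i: 27/77·1 + (-272/567)·1 + 625/3564·1 + 103/108·1 = 1 ✓
b·c: (-272/567)·7/4 + 625/3564·11/5 + 103/108·1 = 1/2 ✓
b·c²: (-272/567)·49/16 + 625/3564·121/25 + 103/108·1 = 1/3 ✓
b·Ac: 625/3564·(-99/500) + 103/108·87/412 = 1/6 ✓
b·c³: (-272/567)·343/64 + 625/3564·1331/125 + 103/108·1 = 1/4 ✓
b·(c∘Ac): 625/3564·(-1089/2500) + 103/108·87/412 = 1/8 ✓
b·Ac²: 625/3564·(-693/2000) + 103/108·249/1648 = 1/12 ✓
b·A²c: 103/108·9/206 = 1/24 ✓; 4 stages ⇒ order 4.

4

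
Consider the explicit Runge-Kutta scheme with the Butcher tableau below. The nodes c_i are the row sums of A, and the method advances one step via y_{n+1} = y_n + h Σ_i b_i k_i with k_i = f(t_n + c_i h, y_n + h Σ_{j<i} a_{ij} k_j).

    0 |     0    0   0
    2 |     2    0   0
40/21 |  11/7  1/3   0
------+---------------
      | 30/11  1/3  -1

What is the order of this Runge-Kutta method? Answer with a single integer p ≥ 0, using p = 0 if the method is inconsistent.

0

b = (30/11, 1/3, -1)
c = (0, 2, 40/21)
Ac = (0, 0, 2/3)
Σ b_i: 30/11·1 + 1/3·1 + (-1)·1 = 68/33 ≠ 1 ⇒ order 0.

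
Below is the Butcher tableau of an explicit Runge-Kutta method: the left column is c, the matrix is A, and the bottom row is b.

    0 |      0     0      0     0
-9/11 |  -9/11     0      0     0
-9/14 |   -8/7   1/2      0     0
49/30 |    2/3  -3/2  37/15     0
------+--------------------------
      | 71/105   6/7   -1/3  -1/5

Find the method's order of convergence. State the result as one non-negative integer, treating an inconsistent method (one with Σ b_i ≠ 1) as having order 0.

1

b = (71/105, 6/7, -1/3, -1/5)
c = (0, -9/11, -9/14, 49/30)
Ac = (0, 0, -9/22, -138/385)
Σ b_i: 71/105·1 + 6/7·1 + (-1/3)·1 + (-1/5)·1 = 1 ✓
b·c: 6/7·(-9/11) + (-1/3)·(-9/14) + (-1/5)·49/30 = -4699/5775 ≠ 1/2 ⇒ order 1.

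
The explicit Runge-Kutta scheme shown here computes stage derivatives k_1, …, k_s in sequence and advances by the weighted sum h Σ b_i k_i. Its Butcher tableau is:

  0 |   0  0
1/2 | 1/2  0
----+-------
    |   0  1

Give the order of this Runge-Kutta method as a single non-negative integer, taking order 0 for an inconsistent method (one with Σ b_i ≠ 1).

b = (0, 1)
c = (0, 1/2)
Σ b_i: 1·1 = 1 ✓
b·c: 1·1/2 = 1/2 ✓; 2 stages ⇒ order 2.

2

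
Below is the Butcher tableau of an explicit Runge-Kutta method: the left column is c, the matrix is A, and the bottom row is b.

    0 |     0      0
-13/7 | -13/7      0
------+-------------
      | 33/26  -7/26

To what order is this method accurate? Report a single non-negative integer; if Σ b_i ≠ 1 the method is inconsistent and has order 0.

2

b = (33/26, -7/26)
c = (0, -13/7)
Σ b_i: 33/26·1 + (-7/26)·1 = 1 ✓
b·c: (-7/26)·(-13/7) = 1/2 ✓; 2 stages ⇒ order 2.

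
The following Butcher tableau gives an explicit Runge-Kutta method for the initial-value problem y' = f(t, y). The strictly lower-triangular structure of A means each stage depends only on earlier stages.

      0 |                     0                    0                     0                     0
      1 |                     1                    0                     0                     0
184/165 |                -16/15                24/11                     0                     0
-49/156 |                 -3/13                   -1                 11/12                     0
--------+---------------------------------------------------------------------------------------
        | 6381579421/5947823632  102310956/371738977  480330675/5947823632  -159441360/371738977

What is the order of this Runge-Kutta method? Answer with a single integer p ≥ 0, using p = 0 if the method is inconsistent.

3

b = (6381579421/5947823632, 102310956/371738977, 480330675/5947823632, -159441360/371738977)
c = (0, 1, 184/165, -49/156)
Ac = (0, 0, 24/11, 1/45)
Σ b_i: 6381579421/5947823632·1 + 102310956/371738977·1 + 480330675/5947823632·1 + (-159441360/371738977)·1 = 1 ✓
b·c: 102310956/371738977·1 + 480330675/5947823632·184/165 + (-159441360/371738977)·(-49/156) = 1/2 ✓
b·c²: 102310956/371738977·1 + 480330675/5947823632·33856/27225 + (-159441360/371738977)·2401/24336 = 1/3 ✓
b·Ac: 480330675/5947823632·24/11 + (-159441360/371738977)·1/45 = 1/6 ✓
b·c³: 102310956/371738977·1 + 480330675/5947823632·6229504/4492125 + (-159441360/371738977)·(-117649/3796416) = 3832260123617/9568561267980 ≠ 1/4 ⇒ order 3.
b·(c∘Ac): 480330675/5947823632·1472/605 + (-159441360/371738977)·(-49/7020) = 667394368/3345650793 ≠ 1/8
b·Ac²: 480330675/5947823632·24/11 + (-159441360/371738977)·1039/7425 = 42756698053/368021587230 ≠ 1/12
b·A²c: (-159441360/371738977)·2 = -318882720/371738977 ≠ 1/24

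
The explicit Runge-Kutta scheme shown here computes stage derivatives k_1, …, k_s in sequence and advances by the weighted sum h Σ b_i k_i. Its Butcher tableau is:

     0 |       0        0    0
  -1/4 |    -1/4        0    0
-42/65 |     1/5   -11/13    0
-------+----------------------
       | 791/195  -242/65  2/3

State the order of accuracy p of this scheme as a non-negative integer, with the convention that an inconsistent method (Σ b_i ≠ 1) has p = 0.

2

b = (791/195, -242/65, 2/3)
c = (0, -1/4, -42/65)
Ac = (0, 0, 11/52)
Σ b_i: 791/195·1 + (-242/65)·1 + 2/3·1 = 1 ✓
b·c: (-242/65)·(-1/4) + 2/3·(-42/65) = 1/2 ✓
b·c²: (-242/65)·1/16 + 2/3·1764/4225 = 1543/33800 ≠ 1/3 ⇒ order 2.
b·Ac: 2/3·11/52 = 11/78 ≠ 1/6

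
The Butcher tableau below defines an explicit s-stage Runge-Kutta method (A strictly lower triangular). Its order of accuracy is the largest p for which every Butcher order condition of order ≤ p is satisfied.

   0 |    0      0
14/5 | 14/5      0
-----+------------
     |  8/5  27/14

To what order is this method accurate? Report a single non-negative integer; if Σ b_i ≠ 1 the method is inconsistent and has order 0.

0

b = (8/5, 27/14)
c = (0, 14/5)
Σ b_i: 8/5·1 + 27/14·1 = 247/70 ≠ 1 ⇒ order 0.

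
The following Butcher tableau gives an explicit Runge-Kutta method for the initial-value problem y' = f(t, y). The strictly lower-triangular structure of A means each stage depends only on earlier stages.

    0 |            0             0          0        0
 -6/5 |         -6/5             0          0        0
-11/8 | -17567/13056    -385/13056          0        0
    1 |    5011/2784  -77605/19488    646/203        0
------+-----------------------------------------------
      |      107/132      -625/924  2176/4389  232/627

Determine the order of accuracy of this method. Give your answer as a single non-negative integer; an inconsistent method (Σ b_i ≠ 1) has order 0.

4

b = (107/132, -625/924, 2176/4389, 232/627)
c = (0, -6/5, -11/8, 1)
Ac = (0, 0, 77/2176, 187/464)
Σ b_i: 107/132·1 + (-625/924)·1 + 2176/4389·1 + 232/627·1 = 1 ✓
b·c: (-625/924)·(-6/5) + 2176/4389·(-11/8) + 232/627·1 = 1/2 ✓
b·c²: (-625/924)·36/25 + 2176/4389·121/64 + 232/627·1 = 1/3 ✓
b·Ac: 2176/4389·77/2176 + 232/627·187/464 = 1/6 ✓
b·c³: (-625/924)·(-216/125) + 2176/4389·(-1331/512) + 232/627·1 = 1/4 ✓
b·(c∘Ac): 2176/4389·(-847/17408) + 232/627·187/464 = 1/8 ✓
b·Ac²: 2176/4389·(-231/5440) + 232/627·1309/4640 = 1/12 ✓
b·A²c: 232/627·209/1856 = 1/24 ✓; 4 stages ⇒ order 4.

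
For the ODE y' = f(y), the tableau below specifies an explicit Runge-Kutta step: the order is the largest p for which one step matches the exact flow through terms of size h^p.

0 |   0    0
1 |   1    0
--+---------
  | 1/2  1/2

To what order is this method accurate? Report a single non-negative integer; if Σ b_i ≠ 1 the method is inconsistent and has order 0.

2

b = (1/2, 1/2)
c = (0, 1)
Σ b_i: 1/2·1 + 1/2·1 = 1 ✓
b·c: 1/2·1 = 1/2 ✓; 2 stages ⇒ order 2.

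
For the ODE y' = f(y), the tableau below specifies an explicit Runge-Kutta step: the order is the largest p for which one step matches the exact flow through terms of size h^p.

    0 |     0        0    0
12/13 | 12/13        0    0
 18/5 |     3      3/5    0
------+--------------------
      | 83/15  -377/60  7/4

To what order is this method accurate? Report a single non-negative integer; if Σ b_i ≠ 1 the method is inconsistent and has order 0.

b = (83/15, -377/60, 7/4)
c = (0, 12/13, 18/5)
Ac = (0, 0, 36/65)
Σ b_i: 83/15·1 + (-377/60)·1 + 7/4·1 = 1 ✓
b·c: (-377/60)·12/13 + 7/4·18/5 = 1/2 ✓
b·c²: (-377/60)·144/169 + 7/4·324/25 = 5631/325 ≠ 1/3 ⇒ order 2.
b·Ac: 7/4·36/65 = 63/65 ≠ 1/6

2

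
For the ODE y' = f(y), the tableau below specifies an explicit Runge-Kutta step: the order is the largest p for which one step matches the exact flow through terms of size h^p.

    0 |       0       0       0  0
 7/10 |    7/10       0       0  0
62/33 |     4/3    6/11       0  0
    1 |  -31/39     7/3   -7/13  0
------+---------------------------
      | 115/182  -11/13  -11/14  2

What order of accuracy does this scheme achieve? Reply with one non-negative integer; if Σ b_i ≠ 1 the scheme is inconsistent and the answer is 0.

1

b = (115/182, -11/13, -11/14, 2)
c = (0, 7/10, 62/33, 1)
Ac = (0, 0, 21/55, 889/1430)
Σ b_i: 115/182·1 + (-11/13)·1 + (-11/14)·1 + 2·1 = 1 ✓
b·c: (-11/13)·7/10 + (-11/14)·62/33 + 2·1 = -187/2730 ≠ 1/2 ⇒ order 1.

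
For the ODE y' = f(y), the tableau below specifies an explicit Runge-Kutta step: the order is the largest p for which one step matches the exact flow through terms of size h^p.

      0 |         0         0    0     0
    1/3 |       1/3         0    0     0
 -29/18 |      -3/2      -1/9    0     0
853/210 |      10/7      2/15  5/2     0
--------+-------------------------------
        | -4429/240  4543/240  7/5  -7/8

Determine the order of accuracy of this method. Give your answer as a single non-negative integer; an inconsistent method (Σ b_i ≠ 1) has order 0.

2

b = (-4429/240, 4543/240, 7/5, -7/8)
c = (0, 1/3, -29/18, 853/210)
Ac = (0, 0, -1/27, -239/60)
Σ b_i: (-4429/240)·1 + 4543/240·1 + 7/5·1 + (-7/8)·1 = 1 ✓
b·c: 4543/240·1/3 + 7/5·(-29/18) + (-7/8)·853/210 = 1/2 ✓
b·c²: 4543/240·1/9 + 7/5·841/324 + (-7/8)·727609/44100 = -3946091/453600 ≠ 1/3 ⇒ order 2.
b·Ac: 7/5·(-1/27) + (-7/8)·(-239/60) = 14833/4320 ≠ 1/6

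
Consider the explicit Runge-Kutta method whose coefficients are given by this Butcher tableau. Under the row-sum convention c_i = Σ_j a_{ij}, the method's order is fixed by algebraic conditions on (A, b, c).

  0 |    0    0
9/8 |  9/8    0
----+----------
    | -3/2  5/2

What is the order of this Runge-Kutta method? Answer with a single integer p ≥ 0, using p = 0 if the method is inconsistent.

1

b = (-3/2, 5/2)
c = (0, 9/8)
Σ b_i: (-3/2)·1 + 5/2·1 = 1 ✓
b·c: 5/2·9/8 = 45/16 ≠ 1/2 ⇒ order 1.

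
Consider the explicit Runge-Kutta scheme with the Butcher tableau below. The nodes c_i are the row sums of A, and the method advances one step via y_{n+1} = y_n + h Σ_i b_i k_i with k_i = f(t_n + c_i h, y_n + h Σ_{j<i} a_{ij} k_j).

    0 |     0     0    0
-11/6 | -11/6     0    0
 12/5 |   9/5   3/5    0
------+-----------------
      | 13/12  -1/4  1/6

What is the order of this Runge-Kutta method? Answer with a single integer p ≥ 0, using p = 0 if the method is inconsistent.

b = (13/12, -1/4, 1/6)
c = (0, -11/6, 12/5)
Ac = (0, 0, -11/10)
Σ b_i: 13/12·1 + (-1/4)·1 + 1/6·1 = 1 ✓
b·c: (-1/4)·(-11/6) + 1/6·12/5 = 103/120 ≠ 1/2 ⇒ order 1.

1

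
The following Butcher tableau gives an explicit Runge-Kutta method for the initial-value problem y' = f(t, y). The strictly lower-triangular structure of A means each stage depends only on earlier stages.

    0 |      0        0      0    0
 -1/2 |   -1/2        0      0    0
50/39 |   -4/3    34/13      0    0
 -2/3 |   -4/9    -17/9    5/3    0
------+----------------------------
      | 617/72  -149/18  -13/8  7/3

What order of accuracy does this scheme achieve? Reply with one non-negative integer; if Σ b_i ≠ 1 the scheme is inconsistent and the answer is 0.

b = (617/72, -149/18, -13/8, 7/3)
c = (0, -1/2, 50/39, -2/3)
Ac = (0, 0, -17/13, 721/234)
Σ b_i: 617/72·1 + (-149/18)·1 + (-13/8)·1 + 7/3·1 = 1 ✓
b·c: (-149/18)·(-1/2) + (-13/8)·50/39 + 7/3·(-2/3) = 1/2 ✓
b·c²: (-149/18)·1/4 + (-13/8)·2500/1521 + 7/3·4/9 = -10399/2808 ≠ 1/3 ⇒ order 2.
b·Ac: (-13/8)·(-17/13) + 7/3·721/234 = 26155/2808 ≠ 1/6

2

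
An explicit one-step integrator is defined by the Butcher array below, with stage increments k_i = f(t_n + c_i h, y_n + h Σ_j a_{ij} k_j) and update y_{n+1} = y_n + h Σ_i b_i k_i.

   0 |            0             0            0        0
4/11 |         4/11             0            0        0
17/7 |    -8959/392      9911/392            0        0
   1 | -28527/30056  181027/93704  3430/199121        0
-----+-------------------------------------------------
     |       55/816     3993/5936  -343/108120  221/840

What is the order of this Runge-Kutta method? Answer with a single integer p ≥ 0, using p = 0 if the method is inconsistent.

4

b = (55/816, 3993/5936, -343/108120, 221/840)
c = (0, 4/11, 17/7, 1)
Ac = (0, 0, 901/98, 329/442)
Σ b_i: 55/816·1 + 3993/5936·1 + (-343/108120)·1 + 221/840·1 = 1 ✓
b·c: 3993/5936·4/11 + (-343/108120)·17/7 + 221/840·1 = 1/2 ✓
b·c²: 3993/5936·16/121 + (-343/108120)·289/49 + 221/840·1 = 1/3 ✓
b·Ac: (-343/108120)·901/98 + 221/840·329/442 = 1/6 ✓
b·c³: 3993/5936·64/1331 + (-343/108120)·4913/343 + 221/840·1 = 1/4 ✓
b·(c∘Ac): (-343/108120)·15317/686 + 221/840·329/442 = 1/8 ✓
b·Ac²: (-343/108120)·1802/539 + 221/840·868/2431 = 1/12 ✓
b·A²c: 221/840·35/221 = 1/24 ✓; 4 stages ⇒ order 4.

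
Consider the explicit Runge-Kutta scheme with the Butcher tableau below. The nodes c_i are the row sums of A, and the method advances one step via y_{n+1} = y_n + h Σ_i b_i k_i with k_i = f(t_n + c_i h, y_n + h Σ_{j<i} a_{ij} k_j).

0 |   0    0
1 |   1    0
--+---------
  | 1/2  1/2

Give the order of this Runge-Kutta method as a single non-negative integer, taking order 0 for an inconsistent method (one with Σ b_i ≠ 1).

b = (1/2, 1/2)
c = (0, 1)
Σ b_i: 1/2·1 + 1/2·1 = 1 ✓
b·c: 1/2·1 = 1/2 ✓; 2 stages ⇒ order 2.

2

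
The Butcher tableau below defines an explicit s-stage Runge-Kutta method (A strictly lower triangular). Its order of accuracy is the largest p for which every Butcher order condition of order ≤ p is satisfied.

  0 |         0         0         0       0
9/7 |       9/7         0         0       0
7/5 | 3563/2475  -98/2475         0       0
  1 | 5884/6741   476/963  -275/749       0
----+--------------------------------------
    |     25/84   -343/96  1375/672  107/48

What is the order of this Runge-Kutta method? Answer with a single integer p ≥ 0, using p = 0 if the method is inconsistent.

b = (25/84, -343/96, 1375/672, 107/48)
c = (0, 9/7, 7/5, 1)
Ac = (0, 0, -14/275, 13/107)
Σ b_i: 25/84·1 + (-343/96)·1 + 1375/672·1 + 107/48·1 = 1 ✓
b·c: (-343/96)·9/7 + 1375/672·7/5 + 107/48·1 = 1/2 ✓
b·c²: (-343/96)·81/49 + 1375/672·49/25 + 107/48·1 = 1/3 ✓
b·Ac: 1375/672·(-14/275) + 107/48·13/107 = 1/6 ✓
b·c³: (-343/96)·729/343 + 1375/672·343/125 + 107/48·1 = 1/4 ✓
b·(c∘Ac): 1375/672·(-98/1375) + 107/48·13/107 = 1/8 ✓
b·Ac²: 1375/672·(-18/275) + 107/48·73/749 = 1/12 ✓
b·A²c: 107/48·2/107 = 1/24 ✓; 4 stages ⇒ order 4.

4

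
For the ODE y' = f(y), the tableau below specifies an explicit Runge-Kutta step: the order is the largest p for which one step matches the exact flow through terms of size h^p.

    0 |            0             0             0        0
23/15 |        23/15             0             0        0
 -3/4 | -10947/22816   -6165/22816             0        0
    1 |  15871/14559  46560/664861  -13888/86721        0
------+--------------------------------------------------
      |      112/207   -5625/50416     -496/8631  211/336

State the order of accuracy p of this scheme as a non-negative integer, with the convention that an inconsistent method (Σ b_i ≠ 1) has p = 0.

b = (112/207, -5625/50416, -496/8631, 211/336)
c = (0, 23/15, -3/4, 1)
Ac = (0, 0, -411/992, 48/211)
Σ b_i: 112/207·1 + (-5625/50416)·1 + (-496/8631)·1 + 211/336·1 = 1 ✓
b·c: (-5625/50416)·23/15 + (-496/8631)·(-3/4) + 211/336·1 = 1/2 ✓
b·c²: (-5625/50416)·529/225 + (-496/8631)·9/16 + 211/336·1 = 1/3 ✓
b·Ac: (-496/8631)·(-411/992) + 211/336·48/211 = 1/6 ✓
b·c³: (-5625/50416)·12167/3375 + (-496/8631)·(-27/64) + 211/336·1 = 1/4 ✓
b·(c∘Ac): (-496/8631)·1233/3968 + 211/336·48/211 = 1/8 ✓
b·Ac²: (-496/8631)·(-3151/4960) + 211/336·236/3165 = 1/12 ✓
b·A²c: 211/336·14/211 = 1/24 ✓; 4 stages ⇒ order 4.

4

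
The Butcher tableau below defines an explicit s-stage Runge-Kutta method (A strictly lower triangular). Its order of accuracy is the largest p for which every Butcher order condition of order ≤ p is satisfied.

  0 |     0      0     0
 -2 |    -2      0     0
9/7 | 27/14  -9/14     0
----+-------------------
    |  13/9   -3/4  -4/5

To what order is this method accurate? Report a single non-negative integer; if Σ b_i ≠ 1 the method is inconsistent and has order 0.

0

b = (13/9, -3/4, -4/5)
c = (0, -2, 9/7)
Ac = (0, 0, 9/7)
Σ b_i: 13/9·1 + (-3/4)·1 + (-4/5)·1 = -19/180 ≠ 1 ⇒ order 0.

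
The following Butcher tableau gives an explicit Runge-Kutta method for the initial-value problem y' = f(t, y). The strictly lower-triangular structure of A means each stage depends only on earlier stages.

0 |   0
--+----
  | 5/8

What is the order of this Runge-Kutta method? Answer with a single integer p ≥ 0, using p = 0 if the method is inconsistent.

0

b = (5/8)
c = (0)
Σ b_i: 5/8·1 = 5/8 ≠ 1 ⇒ order 0.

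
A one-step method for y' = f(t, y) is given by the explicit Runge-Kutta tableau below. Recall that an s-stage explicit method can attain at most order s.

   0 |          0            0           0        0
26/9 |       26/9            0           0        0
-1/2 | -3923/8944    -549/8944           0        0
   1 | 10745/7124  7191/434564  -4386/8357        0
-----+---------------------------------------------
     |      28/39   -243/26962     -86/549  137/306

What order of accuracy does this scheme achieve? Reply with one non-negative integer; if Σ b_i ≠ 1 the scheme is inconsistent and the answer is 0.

4

b = (28/39, -243/26962, -86/549, 137/306)
c = (0, 26/9, -1/2, 1)
Ac = (0, 0, -61/344, 85/274)
Σ b_i: 28/39·1 + (-243/26962)·1 + (-86/549)·1 + 137/306·1 = 1 ✓
b·c: (-243/26962)·26/9 + (-86/549)·(-1/2) + 137/306·1 = 1/2 ✓
b·c²: (-243/26962)·676/81 + (-86/549)·1/4 + 137/306·1 = 1/3 ✓
b·Ac: (-86/549)·(-61/344) + 137/306·85/274 = 1/6 ✓
b·c³: (-243/26962)·17576/729 + (-86/549)·(-1/8) + 137/306·1 = 1/4 ✓
b·(c∘Ac): (-86/549)·61/688 + 137/306·85/274 = 1/8 ✓
b·Ac²: (-86/549)·(-793/1548) + 137/306·17/2466 = 1/12 ✓
b·A²c: 137/306·51/548 = 1/24 ✓; 4 stages ⇒ order 4.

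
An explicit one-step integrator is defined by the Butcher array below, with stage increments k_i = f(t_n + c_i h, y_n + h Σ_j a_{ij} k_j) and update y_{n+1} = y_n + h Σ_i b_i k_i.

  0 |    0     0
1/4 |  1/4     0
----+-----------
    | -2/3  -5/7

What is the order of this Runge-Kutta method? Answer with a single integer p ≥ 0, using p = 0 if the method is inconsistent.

0

b = (-2/3, -5/7)
c = (0, 1/4)
Σ b_i: (-2/3)·1 + (-5/7)·1 = -29/21 ≠ 1 ⇒ order 0.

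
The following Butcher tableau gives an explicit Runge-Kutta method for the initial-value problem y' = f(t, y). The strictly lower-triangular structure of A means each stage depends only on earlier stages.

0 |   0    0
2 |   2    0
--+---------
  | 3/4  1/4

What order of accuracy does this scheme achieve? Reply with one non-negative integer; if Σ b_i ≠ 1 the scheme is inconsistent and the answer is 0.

2

b = (3/4, 1/4)
c = (0, 2)
Σ b_i: 3/4·1 + 1/4·1 = 1 ✓
b·c: 1/4·2 = 1/2 ✓; 2 stages ⇒ order 2.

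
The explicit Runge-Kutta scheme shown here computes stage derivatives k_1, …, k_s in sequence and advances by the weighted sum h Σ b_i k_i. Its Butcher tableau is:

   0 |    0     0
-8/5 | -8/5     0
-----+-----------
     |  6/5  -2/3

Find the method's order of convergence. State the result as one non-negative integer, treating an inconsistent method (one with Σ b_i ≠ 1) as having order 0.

b = (6/5, -2/3)
c = (0, -8/5)
Σ b_i: 6/5·1 + (-2/3)·1 = 8/15 ≠ 1 ⇒ order 0.

0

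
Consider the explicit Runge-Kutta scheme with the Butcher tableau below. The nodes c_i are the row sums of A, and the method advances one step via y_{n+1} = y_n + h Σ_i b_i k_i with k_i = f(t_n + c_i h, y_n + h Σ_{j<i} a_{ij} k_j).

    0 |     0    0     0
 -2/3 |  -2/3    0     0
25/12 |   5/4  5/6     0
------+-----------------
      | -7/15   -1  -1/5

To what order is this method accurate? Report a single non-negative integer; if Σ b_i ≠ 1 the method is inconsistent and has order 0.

0

b = (-7/15, -1, -1/5)
c = (0, -2/3, 25/12)
Ac = (0, 0, -5/9)
Σ b_i: (-7/15)·1 + (-1)·1 + (-1/5)·1 = -5/3 ≠ 1 ⇒ order 0.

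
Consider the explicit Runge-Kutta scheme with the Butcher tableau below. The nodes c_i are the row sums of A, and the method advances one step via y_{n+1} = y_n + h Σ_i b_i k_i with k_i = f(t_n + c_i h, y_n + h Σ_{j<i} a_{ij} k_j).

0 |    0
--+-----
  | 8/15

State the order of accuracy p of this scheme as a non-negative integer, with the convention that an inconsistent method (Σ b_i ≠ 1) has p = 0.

b = (8/15)
c = (0)
Σ b_i: 8/15·1 = 8/15 ≠ 1 ⇒ order 0.

0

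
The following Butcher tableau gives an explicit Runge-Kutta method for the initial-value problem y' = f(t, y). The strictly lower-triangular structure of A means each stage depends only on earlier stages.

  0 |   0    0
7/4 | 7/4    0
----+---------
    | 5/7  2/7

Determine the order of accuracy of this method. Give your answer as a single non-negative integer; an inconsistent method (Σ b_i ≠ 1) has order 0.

b = (5/7, 2/7)
c = (0, 7/4)
Σ b_i: 5/7·1 + 2/7·1 = 1 ✓
b·c: 2/7·7/4 = 1/2 ✓; 2 stages ⇒ order 2.

2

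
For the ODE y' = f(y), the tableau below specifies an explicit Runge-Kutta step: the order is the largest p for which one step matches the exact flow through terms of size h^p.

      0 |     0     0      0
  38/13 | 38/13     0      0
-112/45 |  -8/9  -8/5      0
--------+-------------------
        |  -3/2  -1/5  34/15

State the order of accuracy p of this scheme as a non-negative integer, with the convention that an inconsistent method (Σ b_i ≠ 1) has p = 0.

b = (-3/2, -1/5, 34/15)
c = (0, 38/13, -112/45)
Ac = (0, 0, -304/65)
Σ b_i: (-3/2)·1 + (-1/5)·1 + 34/15·1 = 17/30 ≠ 1 ⇒ order 0.

0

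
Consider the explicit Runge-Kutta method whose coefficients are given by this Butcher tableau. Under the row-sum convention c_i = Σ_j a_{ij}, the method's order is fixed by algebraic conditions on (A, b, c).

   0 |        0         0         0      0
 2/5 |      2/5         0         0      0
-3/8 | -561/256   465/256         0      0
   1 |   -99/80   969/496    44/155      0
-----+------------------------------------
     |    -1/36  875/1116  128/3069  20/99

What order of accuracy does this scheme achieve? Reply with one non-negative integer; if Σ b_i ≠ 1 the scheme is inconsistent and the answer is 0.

4

b = (-1/36, 875/1116, 128/3069, 20/99)
c = (0, 2/5, -3/8, 1)
Ac = (0, 0, 93/128, 27/40)
Σ b_i: (-1/36)·1 + 875/1116·1 + 128/3069·1 + 20/99·1 = 1 ✓
b·c: 875/1116·2/5 + 128/3069·(-3/8) + 20/99·1 = 1/2 ✓
b·c²: 875/1116·4/25 + 128/3069·9/64 + 20/99·1 = 1/3 ✓
b·Ac: 128/3069·93/128 + 20/99·27/40 = 1/6 ✓
b·c³: 875/1116·8/125 + 128/3069·(-27/512) + 20/99·1 = 1/4 ✓
b·(c∘Ac): 128/3069·(-279/1024) + 20/99·27/40 = 1/8 ✓
b·Ac²: 128/3069·93/320 + 20/99·141/400 = 1/12 ✓
b·A²c: 20/99·33/160 = 1/24 ✓; 4 stages ⇒ order 4.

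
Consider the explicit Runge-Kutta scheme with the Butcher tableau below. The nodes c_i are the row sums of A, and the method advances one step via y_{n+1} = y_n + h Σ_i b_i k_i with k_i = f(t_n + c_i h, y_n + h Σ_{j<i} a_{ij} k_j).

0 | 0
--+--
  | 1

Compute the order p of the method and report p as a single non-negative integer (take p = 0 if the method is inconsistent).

b = (1)
c = (0)
Σ b_i: 1·1 = 1 ✓; 1 stage ⇒ order 1.

1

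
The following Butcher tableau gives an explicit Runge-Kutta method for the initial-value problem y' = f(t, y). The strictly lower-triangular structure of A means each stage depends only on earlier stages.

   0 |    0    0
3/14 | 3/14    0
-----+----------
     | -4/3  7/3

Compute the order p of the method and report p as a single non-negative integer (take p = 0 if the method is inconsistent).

b = (-4/3, 7/3)
c = (0, 3/14)
Σ b_i: (-4/3)·1 + 7/3·1 = 1 ✓
b·c: 7/3·3/14 = 1/2 ✓; 2 stages ⇒ order 2.

2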